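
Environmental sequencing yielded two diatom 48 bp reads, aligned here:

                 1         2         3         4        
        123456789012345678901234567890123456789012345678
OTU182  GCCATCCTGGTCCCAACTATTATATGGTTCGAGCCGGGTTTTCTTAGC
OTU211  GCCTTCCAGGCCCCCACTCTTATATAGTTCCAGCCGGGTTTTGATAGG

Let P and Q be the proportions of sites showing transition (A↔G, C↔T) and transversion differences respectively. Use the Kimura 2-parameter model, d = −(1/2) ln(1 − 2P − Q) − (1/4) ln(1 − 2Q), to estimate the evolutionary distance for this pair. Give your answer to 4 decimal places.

0.2452

Differing sites — 4:A/T (Tv); 8:T/A (Tv); 11:T/C (Ti); 15:A/C (Tv); 19:A/C (Tv); 26:G/A (Ti); 31:G/C (Tv); 43:C/G (Tv); 44:T/A (Tv); 48:C/G (Tv).
Of the 10 differences, 2 transitions and 8 transversions over 48 sites: P = 2/48 = 0.041667, Q = 8/48 = 0.166667.
d = −0.5·ln(0.749999) − 0.25·ln(0.666666) = −0.5·(-0.287683) − 0.25·(-0.405466) = 0.2452.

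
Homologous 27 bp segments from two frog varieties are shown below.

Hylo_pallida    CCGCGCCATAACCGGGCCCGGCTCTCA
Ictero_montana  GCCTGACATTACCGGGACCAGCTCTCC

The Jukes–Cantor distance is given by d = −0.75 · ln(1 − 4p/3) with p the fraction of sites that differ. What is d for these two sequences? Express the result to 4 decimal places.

0.3770

Mismatches occur at site 1 (C↔G), site 3 (G↔C), site 4 (C↔T), site 6 (C↔A), site 10 (A↔T), site 17 (C↔A), site 20 (G↔A), site 27 (A↔C).
p = 8/27 = 0.296296.
d = −0.75 · ln(1 − (4/3)·0.296296) = −0.75 · ln(0.604939) = −0.75 · (-0.502628) = 0.3770.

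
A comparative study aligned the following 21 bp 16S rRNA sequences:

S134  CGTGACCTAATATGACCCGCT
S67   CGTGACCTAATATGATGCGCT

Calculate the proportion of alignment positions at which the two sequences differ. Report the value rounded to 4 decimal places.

Mismatches occur at site 16 (C/T), site 17 (C/G).
There are 2 differences over 21 sites, so p = 2/21 = 0.0952.

0.0952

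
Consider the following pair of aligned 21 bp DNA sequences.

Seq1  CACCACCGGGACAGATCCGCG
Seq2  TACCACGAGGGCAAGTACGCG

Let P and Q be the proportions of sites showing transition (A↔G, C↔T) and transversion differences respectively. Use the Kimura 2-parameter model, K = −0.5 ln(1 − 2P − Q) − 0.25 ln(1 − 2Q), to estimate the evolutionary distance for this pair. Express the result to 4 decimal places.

Mismatches occur at site 1 (C→T, transition), site 7 (C→G, transversion), site 8 (G→A, transition), site 11 (A→G, transition), site 14 (G→A, transition), site 15 (A→G, transition), site 17 (C→A, transversion).
Of the 7 differences, 5 transitions and 2 transversions over 21 sites: P = 5/21 = 0.238095, Q = 2/21 = 0.095238.
d = −0.5·ln(0.428572) − 0.25·ln(0.809524) = −0.5·(-0.847297) − 0.25·(-0.211309) = 0.4765.

0.4765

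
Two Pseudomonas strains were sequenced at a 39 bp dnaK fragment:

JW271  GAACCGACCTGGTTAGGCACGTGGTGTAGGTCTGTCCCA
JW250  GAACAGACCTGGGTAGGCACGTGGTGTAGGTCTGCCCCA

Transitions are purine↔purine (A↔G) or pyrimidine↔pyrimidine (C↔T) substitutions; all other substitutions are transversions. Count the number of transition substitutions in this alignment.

The sequences differ at positions 5 (C/A, transversion), 13 (T/G, transversion), 35 (T/C, transition).
Of the 3 differences, 1 transition and 2 transversions, so the answer is 1.

1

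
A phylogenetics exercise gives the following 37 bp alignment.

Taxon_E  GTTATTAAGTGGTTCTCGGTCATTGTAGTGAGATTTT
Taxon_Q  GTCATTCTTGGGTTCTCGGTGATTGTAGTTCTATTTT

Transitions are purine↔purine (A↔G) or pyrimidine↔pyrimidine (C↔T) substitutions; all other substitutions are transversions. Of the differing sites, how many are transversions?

The sequences differ at positions 3 (T/C, transition), 7 (A/C, transversion), 8 (A/T, transversion), 9 (G/T, transversion), 10 (T/G, transversion), 21 (C/G, transversion), 30 (G/T, transversion), 31 (A/C, transversion), 32 (G/T, transversion).
Of the 9 differences, 1 transition and 8 transversions, so the answer is 8.

8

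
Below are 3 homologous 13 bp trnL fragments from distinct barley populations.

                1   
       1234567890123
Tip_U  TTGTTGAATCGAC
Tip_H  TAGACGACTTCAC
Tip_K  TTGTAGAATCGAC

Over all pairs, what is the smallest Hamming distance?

Pairwise Hamming distances:
  Tip_U vs Tip_H: 6
  Tip_U vs Tip_K: 1
  Tip_H vs Tip_K: 6
The smallest is 1, between Tip_U and Tip_K.

1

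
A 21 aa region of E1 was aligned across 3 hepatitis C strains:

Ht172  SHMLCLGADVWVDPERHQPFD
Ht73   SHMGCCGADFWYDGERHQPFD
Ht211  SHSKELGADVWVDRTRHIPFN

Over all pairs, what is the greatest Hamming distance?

10

Pairwise Hamming distances:
  Ht172 vs Ht73: 5
  Ht172 vs Ht211: 7
  Ht73 vs Ht211: 10
The largest is 10, between Ht73 and Ht211.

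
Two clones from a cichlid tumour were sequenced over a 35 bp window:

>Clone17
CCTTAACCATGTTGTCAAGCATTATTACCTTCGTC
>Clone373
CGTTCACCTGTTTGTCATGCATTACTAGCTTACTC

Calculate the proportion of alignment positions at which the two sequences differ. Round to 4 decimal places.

The sequences differ at positions 2 (C/G), 5 (A/C), 9 (A/T), 10 (T/G), 11 (G/T), 18 (A/T), 25 (T/C), 28 (C/G), 32 (C/A), 33 (G/C).
There are 10 differences over 35 sites, so p = 10/35 = 0.2857.

0.2857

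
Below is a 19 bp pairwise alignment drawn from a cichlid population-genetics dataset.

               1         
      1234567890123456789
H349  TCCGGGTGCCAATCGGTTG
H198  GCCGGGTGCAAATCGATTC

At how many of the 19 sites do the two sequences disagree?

The sequences differ at positions 1 (T/G), 10 (C/A), 16 (G/A), 19 (G/C).
That gives 4 mismatches out of 19 aligned sites, so the Hamming distance is 4.

4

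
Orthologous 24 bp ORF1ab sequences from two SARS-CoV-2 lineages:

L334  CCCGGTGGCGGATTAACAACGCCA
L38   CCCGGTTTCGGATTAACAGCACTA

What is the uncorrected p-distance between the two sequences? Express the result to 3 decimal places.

0.208

Differing sites — 7:G/T; 8:G/T; 19:A/G; 21:G/A; 23:C/T.
There are 5 differences over 24 sites, so p = 5/24 = 0.208.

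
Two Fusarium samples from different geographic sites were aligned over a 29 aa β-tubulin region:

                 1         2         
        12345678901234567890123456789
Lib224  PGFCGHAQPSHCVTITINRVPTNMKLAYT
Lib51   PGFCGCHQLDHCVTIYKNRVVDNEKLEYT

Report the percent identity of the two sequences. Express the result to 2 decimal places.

65.52%

Differing sites — 6:H/C; 7:A/H; 9:P/L; 10:S/D; 16:T/Y; 17:I/K; 21:P/V; 22:T/D; 24:M/E; 27:A/E.
19 of the 29 sites match, so the percent identity is 19/29 × 100 = 65.52%.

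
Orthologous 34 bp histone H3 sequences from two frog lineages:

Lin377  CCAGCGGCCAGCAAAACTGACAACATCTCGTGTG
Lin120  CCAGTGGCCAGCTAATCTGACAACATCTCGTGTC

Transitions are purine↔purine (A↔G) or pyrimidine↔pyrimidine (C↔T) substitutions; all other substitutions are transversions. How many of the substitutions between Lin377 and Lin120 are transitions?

1

Differing sites — 5:C/T (Ti); 13:A/T (Tv); 16:A/T (Tv); 34:G/C (Tv).
Of the 4 differences, 1 transition and 3 transversions, so the answer is 1.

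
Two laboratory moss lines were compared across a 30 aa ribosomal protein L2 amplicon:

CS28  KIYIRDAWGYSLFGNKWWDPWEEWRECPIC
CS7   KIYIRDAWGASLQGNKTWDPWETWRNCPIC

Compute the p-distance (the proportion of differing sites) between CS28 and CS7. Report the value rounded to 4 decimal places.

Differing sites — 10:Y/A; 13:F/Q; 17:W/T; 23:E/T; 26:E/N.
There are 5 differences over 30 sites, so p = 5/30 = 0.1667.

0.1667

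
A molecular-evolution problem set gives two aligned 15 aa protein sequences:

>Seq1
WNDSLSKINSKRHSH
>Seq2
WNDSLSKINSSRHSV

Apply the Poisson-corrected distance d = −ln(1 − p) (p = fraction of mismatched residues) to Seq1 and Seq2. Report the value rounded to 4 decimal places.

0.1431

Mismatches occur at site 11 (K/S), site 15 (H/V).
p = 2/15 = 0.133333.
d = −ln(1 − 0.133333) = −ln(0.866667) = 0.1431.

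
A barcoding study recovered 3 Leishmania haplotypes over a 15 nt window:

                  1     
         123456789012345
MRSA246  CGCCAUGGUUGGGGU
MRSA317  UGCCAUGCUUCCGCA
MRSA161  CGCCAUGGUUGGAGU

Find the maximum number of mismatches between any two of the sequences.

7

Pairwise Hamming distances:
  MRSA246 vs MRSA317: 6
  MRSA246 vs MRSA161: 1
  MRSA317 vs MRSA161: 7
The largest is 7, between MRSA317 and MRSA161.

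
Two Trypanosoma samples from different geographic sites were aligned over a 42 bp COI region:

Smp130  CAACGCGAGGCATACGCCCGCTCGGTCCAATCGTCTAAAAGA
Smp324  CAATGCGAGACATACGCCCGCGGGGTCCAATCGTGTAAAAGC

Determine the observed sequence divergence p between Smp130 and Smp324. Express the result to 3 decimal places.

Differing sites — 4:C/T; 10:G/A; 22:T/G; 23:C/G; 35:C/G; 42:A/C.
There are 6 differences over 42 sites, so p = 6/42 = 0.143.

0.143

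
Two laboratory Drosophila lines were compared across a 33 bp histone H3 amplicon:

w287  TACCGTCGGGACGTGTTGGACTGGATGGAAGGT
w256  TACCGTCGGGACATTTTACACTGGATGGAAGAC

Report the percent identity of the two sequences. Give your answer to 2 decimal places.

Mismatches occur at site 13 (G→A), site 15 (G→T), site 18 (G→A), site 19 (G→C), site 32 (G→A), site 33 (T→C).
27 of the 33 sites match, so the percent identity is 27/33 × 100 = 81.82%.

81.82%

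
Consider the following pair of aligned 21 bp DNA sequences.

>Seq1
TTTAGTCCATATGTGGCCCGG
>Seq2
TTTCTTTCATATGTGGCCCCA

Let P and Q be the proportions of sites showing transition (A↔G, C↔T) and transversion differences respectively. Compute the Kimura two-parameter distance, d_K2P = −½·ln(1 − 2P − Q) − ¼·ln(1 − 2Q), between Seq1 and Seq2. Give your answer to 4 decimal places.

0.2869

The sequences differ at positions 4 (A/C, transversion), 5 (G/T, transversion), 7 (C/T, transition), 20 (G/C, transversion), 21 (G/A, transition).
Of the 5 differences, 2 transitions and 3 transversions over 21 sites: P = 2/21 = 0.095238, Q = 3/21 = 0.142857.
d = −0.5·ln(0.666667) − 0.25·ln(0.714286) = −0.5·(-0.405465) − 0.25·(-0.336472) = 0.2869.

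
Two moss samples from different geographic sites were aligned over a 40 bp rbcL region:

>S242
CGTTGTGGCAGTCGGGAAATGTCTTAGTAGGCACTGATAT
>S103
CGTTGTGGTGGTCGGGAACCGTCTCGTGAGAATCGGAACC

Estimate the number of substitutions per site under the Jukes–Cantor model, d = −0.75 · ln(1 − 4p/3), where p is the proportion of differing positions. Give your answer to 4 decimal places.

Differing sites — 9:C/T; 10:A/G; 19:A/C; 20:T/C; 25:T/C; 26:A/G; 27:G/T; 28:T/G; 31:G/A; 32:C/A; 33:A/T; 35:T/G; 38:T/A; 39:A/C; 40:T/C.
p = 15/40 = 0.375000.
d = −0.75 · ln(1 − (4/3)·0.375000) = −0.75 · ln(0.500000) = −0.75 · (-0.693147) = 0.5199.

0.5199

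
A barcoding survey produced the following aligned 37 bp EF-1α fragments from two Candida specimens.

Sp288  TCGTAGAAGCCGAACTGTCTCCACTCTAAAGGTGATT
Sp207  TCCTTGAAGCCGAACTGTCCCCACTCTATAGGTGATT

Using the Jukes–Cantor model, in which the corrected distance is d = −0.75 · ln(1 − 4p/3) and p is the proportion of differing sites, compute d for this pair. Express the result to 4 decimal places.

0.1167

The sequences differ at positions 3 (G/C), 5 (A/T), 20 (T/C), 29 (A/T).
p = 4/37 = 0.108108.
d = −0.75 · ln(1 − (4/3)·0.108108) = −0.75 · ln(0.855856) = −0.75 · (-0.155653) = 0.1167.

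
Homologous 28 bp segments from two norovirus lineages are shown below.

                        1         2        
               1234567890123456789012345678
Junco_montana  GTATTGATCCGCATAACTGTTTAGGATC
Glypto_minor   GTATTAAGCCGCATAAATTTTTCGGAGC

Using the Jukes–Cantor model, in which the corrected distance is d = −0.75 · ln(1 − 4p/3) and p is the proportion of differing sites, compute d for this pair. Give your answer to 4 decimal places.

0.2524

Mismatches occur at site 6 (G↔A), site 8 (T↔G), site 17 (C↔A), site 19 (G↔T), site 23 (A↔C), site 27 (T↔G).
p = 6/28 = 0.214286.
d = −0.75 · ln(1 − (4/3)·0.214286) = −0.75 · ln(0.714285) = −0.75 · (-0.336473) = 0.2524.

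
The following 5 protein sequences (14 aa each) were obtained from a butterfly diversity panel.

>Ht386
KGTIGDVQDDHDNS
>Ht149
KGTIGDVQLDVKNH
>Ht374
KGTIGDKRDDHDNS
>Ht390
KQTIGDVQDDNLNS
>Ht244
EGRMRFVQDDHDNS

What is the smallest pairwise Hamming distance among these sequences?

2

Pairwise Hamming distances:
  Ht386 vs Ht149: 4
  Ht386 vs Ht374: 2
  Ht386 vs Ht390: 3
  Ht386 vs Ht244: 5
  Ht149 vs Ht374: 6
  Ht149 vs Ht390: 5
  Ht149 vs Ht244: 9
  Ht374 vs Ht390: 5
  Ht374 vs Ht244: 7
  Ht390 vs Ht244: 8
The smallest is 2, between Ht386 and Ht374.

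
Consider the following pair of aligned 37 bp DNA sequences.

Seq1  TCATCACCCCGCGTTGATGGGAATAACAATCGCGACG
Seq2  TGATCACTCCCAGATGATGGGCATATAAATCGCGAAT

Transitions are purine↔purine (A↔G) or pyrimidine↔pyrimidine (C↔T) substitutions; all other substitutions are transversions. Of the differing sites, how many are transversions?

The sequences differ at positions 2 (C/G, transversion), 8 (C/T, transition), 11 (G/C, transversion), 12 (C/A, transversion), 14 (T/A, transversion), 22 (A/C, transversion), 26 (A/T, transversion), 27 (C/A, transversion), 36 (C/A, transversion), 37 (G/T, transversion).
Of the 10 differences, 1 transition and 9 transversions, so the answer is 9.

9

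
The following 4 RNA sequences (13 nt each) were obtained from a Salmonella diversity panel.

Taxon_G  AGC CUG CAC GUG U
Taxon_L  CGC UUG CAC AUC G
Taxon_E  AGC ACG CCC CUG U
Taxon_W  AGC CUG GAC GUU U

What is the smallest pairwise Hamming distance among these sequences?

Pairwise Hamming distances:
  Taxon_G vs Taxon_L: 5
  Taxon_G vs Taxon_E: 4
  Taxon_G vs Taxon_W: 2
  Taxon_L vs Taxon_E: 7
  Taxon_L vs Taxon_W: 6
  Taxon_E vs Taxon_W: 6
The smallest is 2, between Taxon_G and Taxon_W.

2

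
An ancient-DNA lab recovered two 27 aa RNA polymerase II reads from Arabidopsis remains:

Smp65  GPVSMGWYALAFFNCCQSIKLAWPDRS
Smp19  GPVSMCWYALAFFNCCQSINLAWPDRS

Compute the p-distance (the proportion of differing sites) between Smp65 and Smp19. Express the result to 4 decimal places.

0.0741

The sequences differ at positions 6 (G/C), 20 (K/N).
There are 2 differences over 27 sites, so p = 2/27 = 0.0741.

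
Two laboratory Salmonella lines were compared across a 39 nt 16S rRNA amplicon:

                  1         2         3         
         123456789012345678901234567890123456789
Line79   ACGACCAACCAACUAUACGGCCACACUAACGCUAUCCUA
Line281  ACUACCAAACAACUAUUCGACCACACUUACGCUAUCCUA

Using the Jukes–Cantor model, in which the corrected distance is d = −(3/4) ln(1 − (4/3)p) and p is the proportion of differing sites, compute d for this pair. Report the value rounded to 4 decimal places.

The sequences differ at positions 3 (G/U), 9 (C/A), 17 (A/U), 20 (G/A), 28 (A/U).
p = 5/39 = 0.128205.
d = −0.75 · ln(1 − (4/3)·0.128205) = −0.75 · ln(0.829060) = −0.75 · (-0.187463) = 0.1406.

0.1406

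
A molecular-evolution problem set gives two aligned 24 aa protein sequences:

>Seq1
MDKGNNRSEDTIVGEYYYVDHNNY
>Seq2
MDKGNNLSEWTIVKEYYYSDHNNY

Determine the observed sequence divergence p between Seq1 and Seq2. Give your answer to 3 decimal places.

0.167

Mismatches occur at site 7 (R/L), site 10 (D/W), site 14 (G/K), site 19 (V/S).
There are 4 differences over 24 sites, so p = 4/24 = 0.167.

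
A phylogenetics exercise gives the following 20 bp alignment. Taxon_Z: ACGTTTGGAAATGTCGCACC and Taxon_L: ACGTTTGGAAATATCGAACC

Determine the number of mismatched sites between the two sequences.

2

Mismatches occur at site 13 (G↔A), site 17 (C↔A).
That gives 2 mismatches out of 20 aligned sites, so the Hamming distance is 2.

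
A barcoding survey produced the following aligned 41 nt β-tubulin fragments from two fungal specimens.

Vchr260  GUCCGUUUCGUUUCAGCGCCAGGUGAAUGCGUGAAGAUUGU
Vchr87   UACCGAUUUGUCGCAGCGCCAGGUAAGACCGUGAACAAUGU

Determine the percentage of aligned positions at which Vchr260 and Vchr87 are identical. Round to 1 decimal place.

70.7%

Differing sites — 1:G/U; 2:U/A; 6:U/A; 9:C/U; 12:U/C; 13:U/G; 25:G/A; 27:A/G; 28:U/A; 29:G/C; 36:G/C; 38:U/A.
29 of the 41 sites match, so the percent identity is 29/41 × 100 = 70.7%.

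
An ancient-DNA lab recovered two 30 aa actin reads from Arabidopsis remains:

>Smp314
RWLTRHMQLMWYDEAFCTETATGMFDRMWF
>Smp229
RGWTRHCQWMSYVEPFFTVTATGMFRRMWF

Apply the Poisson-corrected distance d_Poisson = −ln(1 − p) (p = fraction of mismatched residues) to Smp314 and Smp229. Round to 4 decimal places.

0.4055

Mismatches occur at site 2 (W→G), site 3 (L→W), site 7 (M→C), site 9 (L→W), site 11 (W→S), site 13 (D→V), site 15 (A→P), site 17 (C→F), site 19 (E→V), site 26 (D→R).
p = 10/30 = 0.333333.
d = −ln(1 − 0.333333) = −ln(0.666667) = 0.4055.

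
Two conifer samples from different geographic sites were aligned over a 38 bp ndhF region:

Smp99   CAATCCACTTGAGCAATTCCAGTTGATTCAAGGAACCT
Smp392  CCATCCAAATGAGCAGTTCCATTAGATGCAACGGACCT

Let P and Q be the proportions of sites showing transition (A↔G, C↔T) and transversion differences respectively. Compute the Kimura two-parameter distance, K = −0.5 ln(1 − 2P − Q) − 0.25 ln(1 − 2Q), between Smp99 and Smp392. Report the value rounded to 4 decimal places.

0.2858

The sequences differ at positions 2 (A/C, transversion), 8 (C/A, transversion), 9 (T/A, transversion), 16 (A/G, transition), 22 (G/T, transversion), 24 (T/A, transversion), 28 (T/G, transversion), 32 (G/C, transversion), 34 (A/G, transition).
Of the 9 differences, 2 transitions and 7 transversions over 38 sites: P = 2/38 = 0.052632, Q = 7/38 = 0.184211.
d = −0.5·ln(0.710525) − 0.25·ln(0.631578) = −0.5·(-0.341751) − 0.25·(-0.459534) = 0.2858.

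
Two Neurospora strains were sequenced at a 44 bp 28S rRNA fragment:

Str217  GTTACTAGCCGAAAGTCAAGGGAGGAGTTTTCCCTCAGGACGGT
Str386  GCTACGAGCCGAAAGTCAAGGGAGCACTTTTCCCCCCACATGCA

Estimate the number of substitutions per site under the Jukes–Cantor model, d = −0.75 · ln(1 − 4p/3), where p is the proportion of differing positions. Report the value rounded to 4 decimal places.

The sequences differ at positions 2 (T/C), 6 (T/G), 25 (G/C), 27 (G/C), 35 (T/C), 37 (A/C), 38 (G/A), 39 (G/C), 41 (C/T), 43 (G/C), 44 (T/A).
p = 11/44 = 0.250000.
d = −0.75 · ln(1 − (4/3)·0.250000) = −0.75 · ln(0.666667) = −0.75 · (-0.405465) = 0.3041.

0.3041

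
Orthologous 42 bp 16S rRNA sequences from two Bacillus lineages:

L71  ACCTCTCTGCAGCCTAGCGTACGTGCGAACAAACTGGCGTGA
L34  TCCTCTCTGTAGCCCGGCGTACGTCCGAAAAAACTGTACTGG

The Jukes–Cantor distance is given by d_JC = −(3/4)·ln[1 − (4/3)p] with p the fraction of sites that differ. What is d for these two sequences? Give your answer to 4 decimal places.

0.2865

The sequences differ at positions 1 (A/T), 10 (C/T), 15 (T/C), 16 (A/G), 25 (G/C), 30 (C/A), 37 (G/T), 38 (C/A), 39 (G/C), 42 (A/G).
p = 10/42 = 0.238095.
d = −0.75 · ln(1 − (4/3)·0.238095) = −0.75 · ln(0.682540) = −0.75 · (-0.381934) = 0.2865.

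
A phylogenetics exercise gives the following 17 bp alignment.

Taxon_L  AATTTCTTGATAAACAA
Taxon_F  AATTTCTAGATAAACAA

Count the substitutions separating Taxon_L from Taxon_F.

The sequences differ at position 8 (T/A).
That gives 1 mismatch out of 17 aligned sites, so the Hamming distance is 1.

1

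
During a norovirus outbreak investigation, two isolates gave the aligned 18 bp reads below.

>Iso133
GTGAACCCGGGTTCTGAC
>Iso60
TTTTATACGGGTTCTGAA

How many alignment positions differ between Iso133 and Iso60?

Mismatches occur at site 1 (G/T), site 3 (G/T), site 4 (A/T), site 6 (C/T), site 7 (C/A), site 18 (C/A).
That gives 6 mismatches out of 18 aligned sites, so the Hamming distance is 6.

6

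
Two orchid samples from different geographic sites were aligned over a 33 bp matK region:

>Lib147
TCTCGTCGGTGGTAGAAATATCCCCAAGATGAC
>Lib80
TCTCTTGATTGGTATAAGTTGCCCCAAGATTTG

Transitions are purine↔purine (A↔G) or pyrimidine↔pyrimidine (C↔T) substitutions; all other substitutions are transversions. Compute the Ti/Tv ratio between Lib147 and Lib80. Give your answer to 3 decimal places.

Mismatches occur at site 5 (G↔T, transversion), site 7 (C↔G, transversion), site 8 (G↔A, transition), site 9 (G↔T, transversion), site 15 (G↔T, transversion), site 18 (A↔G, transition), site 20 (A↔T, transversion), site 21 (T↔G, transversion), site 31 (G↔T, transversion), site 32 (A↔T, transversion), site 33 (C↔G, transversion).
Of the 11 differences, 2 transitions and 9 transversions, so Ti/Tv = 2/9 = 0.222.

0.222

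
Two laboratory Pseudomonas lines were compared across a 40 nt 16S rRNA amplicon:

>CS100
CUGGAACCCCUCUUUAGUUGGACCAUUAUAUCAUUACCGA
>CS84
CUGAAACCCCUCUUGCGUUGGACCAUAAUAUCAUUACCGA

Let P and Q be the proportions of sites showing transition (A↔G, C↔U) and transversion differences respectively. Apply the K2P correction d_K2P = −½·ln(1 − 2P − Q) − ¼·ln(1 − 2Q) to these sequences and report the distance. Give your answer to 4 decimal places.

Mismatches occur at site 4 (G/A, transition), site 15 (U/G, transversion), site 16 (A/C, transversion), site 27 (U/A, transversion).
Of the 4 differences, 1 transition and 3 transversions over 40 sites: P = 1/40 = 0.025000, Q = 3/40 = 0.075000.
d = −0.5·ln(0.875000) − 0.25·ln(0.850000) = −0.5·(-0.133531) − 0.25·(-0.162519) = 0.1074.

0.1074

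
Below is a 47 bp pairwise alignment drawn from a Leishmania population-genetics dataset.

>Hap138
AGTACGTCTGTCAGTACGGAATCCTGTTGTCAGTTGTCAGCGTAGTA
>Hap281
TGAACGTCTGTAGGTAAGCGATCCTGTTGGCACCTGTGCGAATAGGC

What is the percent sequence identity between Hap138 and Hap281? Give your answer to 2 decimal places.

Mismatches occur at site 1 (A↔T), site 3 (T↔A), site 12 (C↔A), site 13 (A↔G), site 17 (C↔A), site 19 (G↔C), site 20 (A↔G), site 30 (T↔G), site 33 (G↔C), site 34 (T↔C), site 38 (C↔G), site 39 (A↔C), site 41 (C↔A), site 42 (G↔A), site 46 (T↔G), site 47 (A↔C).
31 of the 47 sites match, so the percent identity is 31/47 × 100 = 65.96%.

65.96%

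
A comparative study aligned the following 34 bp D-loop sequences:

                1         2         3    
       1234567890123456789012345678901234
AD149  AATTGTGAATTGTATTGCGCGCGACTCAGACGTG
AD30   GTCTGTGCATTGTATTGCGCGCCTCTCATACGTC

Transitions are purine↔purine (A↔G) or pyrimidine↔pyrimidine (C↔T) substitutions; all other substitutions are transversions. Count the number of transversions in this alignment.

The sequences differ at positions 1 (A/G, transition), 2 (A/T, transversion), 3 (T/C, transition), 8 (A/C, transversion), 23 (G/C, transversion), 24 (A/T, transversion), 29 (G/T, transversion), 34 (G/C, transversion).
Of the 8 differences, 2 transitions and 6 transversions, so the answer is 6.

6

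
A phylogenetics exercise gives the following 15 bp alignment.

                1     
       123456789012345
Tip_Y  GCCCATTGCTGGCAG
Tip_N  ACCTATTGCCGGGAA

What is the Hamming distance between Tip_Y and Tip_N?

5

Mismatches occur at site 1 (G↔A), site 4 (C↔T), site 10 (T↔C), site 13 (C↔G), site 15 (G↔A).
That gives 5 mismatches out of 15 aligned sites, so the Hamming distance is 5.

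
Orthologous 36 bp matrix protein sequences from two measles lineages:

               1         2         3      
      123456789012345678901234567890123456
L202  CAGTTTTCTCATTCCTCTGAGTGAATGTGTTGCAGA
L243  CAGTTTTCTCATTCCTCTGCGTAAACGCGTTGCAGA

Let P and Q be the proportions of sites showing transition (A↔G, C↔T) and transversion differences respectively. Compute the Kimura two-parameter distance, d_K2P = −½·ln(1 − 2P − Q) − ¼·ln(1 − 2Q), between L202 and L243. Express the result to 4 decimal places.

The sequences differ at positions 20 (A/C, transversion), 23 (G/A, transition), 26 (T/C, transition), 28 (T/C, transition).
Of the 4 differences, 3 transitions and 1 transversion over 36 sites: P = 3/36 = 0.083333, Q = 1/36 = 0.027778.
d = −0.5·ln(0.805556) − 0.25·ln(0.944444) = −0.5·(-0.216223) − 0.25·(-0.057159) = 0.1224.

0.1224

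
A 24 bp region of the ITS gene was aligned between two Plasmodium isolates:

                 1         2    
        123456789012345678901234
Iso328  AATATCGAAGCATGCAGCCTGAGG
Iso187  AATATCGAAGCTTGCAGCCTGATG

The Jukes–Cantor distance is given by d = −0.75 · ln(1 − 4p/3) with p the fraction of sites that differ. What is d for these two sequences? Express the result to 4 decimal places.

Differing sites — 12:A/T; 23:G/T.
p = 2/24 = 0.083333.
d = −0.75 · ln(1 − (4/3)·0.083333) = −0.75 · ln(0.888889) = −0.75 · (-0.117783) = 0.0883.

0.0883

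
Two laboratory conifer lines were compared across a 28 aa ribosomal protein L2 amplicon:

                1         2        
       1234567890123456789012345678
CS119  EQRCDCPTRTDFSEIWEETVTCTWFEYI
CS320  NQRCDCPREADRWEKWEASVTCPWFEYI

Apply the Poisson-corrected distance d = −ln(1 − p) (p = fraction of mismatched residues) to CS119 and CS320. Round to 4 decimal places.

Mismatches occur at site 1 (E→N), site 8 (T→R), site 9 (R→E), site 10 (T→A), site 12 (F→R), site 13 (S→W), site 15 (I→K), site 18 (E→A), site 19 (T→S), site 23 (T→P).
p = 10/28 = 0.357143.
d = −ln(1 − 0.357143) = −ln(0.642857) = 0.4418.

0.4418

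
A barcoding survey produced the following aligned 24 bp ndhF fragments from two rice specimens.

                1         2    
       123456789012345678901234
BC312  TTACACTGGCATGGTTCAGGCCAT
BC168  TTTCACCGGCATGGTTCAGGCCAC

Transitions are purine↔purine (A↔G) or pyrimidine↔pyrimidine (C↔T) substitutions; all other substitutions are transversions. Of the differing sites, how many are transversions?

The sequences differ at positions 3 (A/T, transversion), 7 (T/C, transition), 24 (T/C, transition).
Of the 3 differences, 2 transitions and 1 transversion, so the answer is 1.

1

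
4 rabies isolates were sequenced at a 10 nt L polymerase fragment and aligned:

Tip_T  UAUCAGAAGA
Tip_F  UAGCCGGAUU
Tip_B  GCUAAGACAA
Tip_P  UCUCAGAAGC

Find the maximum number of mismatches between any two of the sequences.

Pairwise Hamming distances:
  Tip_T vs Tip_F: 5
  Tip_T vs Tip_B: 5
  Tip_T vs Tip_P: 2
  Tip_F vs Tip_B: 9
  Tip_F vs Tip_P: 6
  Tip_B vs Tip_P: 5
The largest is 9, between Tip_F and Tip_B.

9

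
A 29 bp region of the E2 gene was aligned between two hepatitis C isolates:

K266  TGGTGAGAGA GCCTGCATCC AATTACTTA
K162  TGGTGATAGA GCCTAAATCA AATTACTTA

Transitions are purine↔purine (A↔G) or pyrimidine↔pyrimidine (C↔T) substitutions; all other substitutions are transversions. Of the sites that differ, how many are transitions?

1

Mismatches occur at site 7 (G/T, transversion), site 15 (G/A, transition), site 16 (C/A, transversion), site 20 (C/A, transversion).
Of the 4 differences, 1 transition and 3 transversions, so the answer is 1.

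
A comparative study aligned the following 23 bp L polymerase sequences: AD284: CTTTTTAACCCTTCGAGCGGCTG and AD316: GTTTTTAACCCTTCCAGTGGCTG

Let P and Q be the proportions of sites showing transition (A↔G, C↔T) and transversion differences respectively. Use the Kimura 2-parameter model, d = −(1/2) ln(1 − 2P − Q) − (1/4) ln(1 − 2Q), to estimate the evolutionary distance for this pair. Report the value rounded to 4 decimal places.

0.1433

Mismatches occur at site 1 (C↔G, transversion), site 15 (G↔C, transversion), site 18 (C↔T, transition).
Of the 3 differences, 1 transition and 2 transversions over 23 sites: P = 1/23 = 0.043478, Q = 2/23 = 0.086957.
d = −0.5·ln(0.826087) − 0.25·ln(0.826086) = −0.5·(-0.191055) − 0.25·(-0.191056) = 0.1433.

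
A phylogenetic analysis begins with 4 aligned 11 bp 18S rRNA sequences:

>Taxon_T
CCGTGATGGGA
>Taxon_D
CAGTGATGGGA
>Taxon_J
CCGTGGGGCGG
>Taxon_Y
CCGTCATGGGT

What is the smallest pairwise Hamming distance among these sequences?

Pairwise Hamming distances:
  Taxon_T vs Taxon_D: 1
  Taxon_T vs Taxon_J: 4
  Taxon_T vs Taxon_Y: 2
  Taxon_D vs Taxon_J: 5
  Taxon_D vs Taxon_Y: 3
  Taxon_J vs Taxon_Y: 5
The smallest is 1, between Taxon_T and Taxon_D.

1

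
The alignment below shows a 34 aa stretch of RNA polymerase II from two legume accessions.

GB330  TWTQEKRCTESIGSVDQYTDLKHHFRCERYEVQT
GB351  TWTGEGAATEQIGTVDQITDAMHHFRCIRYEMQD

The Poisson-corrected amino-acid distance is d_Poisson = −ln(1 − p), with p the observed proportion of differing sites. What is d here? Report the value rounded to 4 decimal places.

Mismatches occur at site 4 (Q→G), site 6 (K→G), site 7 (R→A), site 8 (C→A), site 11 (S→Q), site 14 (S→T), site 18 (Y→I), site 21 (L→A), site 22 (K→M), site 28 (E→I), site 32 (V→M), site 34 (T→D).
p = 12/34 = 0.352941.
d = −ln(1 − 0.352941) = −ln(0.647059) = 0.4353.

0.4353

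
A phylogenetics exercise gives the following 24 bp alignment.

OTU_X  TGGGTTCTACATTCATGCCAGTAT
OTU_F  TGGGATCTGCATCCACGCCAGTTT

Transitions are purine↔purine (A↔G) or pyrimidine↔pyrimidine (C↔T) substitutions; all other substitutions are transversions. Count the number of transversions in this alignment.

2

Mismatches occur at site 5 (T↔A, transversion), site 9 (A↔G, transition), site 13 (T↔C, transition), site 16 (T↔C, transition), site 23 (A↔T, transversion).
Of the 5 differences, 3 transitions and 2 transversions, so the answer is 2.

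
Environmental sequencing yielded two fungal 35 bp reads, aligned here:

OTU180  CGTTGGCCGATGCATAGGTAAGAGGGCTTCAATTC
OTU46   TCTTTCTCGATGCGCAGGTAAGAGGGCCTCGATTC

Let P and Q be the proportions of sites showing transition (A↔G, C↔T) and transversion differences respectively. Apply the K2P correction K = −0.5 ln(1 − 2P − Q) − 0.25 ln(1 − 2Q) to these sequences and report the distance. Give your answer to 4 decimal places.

Mismatches occur at site 1 (C→T, transition), site 2 (G→C, transversion), site 5 (G→T, transversion), site 6 (G→C, transversion), site 7 (C→T, transition), site 14 (A→G, transition), site 15 (T→C, transition), site 28 (T→C, transition), site 31 (A→G, transition).
Of the 9 differences, 6 transitions and 3 transversions over 35 sites: P = 6/35 = 0.171429, Q = 3/35 = 0.085714.
d = −0.5·ln(0.571428) − 0.25·ln(0.828572) = −0.5·(-0.559617) − 0.25·(-0.188052) = 0.3268.

0.3268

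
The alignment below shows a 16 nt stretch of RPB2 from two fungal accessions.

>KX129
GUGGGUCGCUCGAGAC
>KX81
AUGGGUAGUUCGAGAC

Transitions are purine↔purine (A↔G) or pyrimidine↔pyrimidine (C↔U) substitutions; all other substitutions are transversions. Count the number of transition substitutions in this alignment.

2

The sequences differ at positions 1 (G/A, transition), 7 (C/A, transversion), 9 (C/U, transition).
Of the 3 differences, 2 transitions and 1 transversion, so the answer is 2.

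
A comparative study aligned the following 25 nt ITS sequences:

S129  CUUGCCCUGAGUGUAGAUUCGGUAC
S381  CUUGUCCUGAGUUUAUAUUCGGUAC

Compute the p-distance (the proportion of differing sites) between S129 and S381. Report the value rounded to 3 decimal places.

0.120

The sequences differ at positions 5 (C/U), 13 (G/U), 16 (G/U).
There are 3 differences over 25 sites, so p = 3/25 = 0.120.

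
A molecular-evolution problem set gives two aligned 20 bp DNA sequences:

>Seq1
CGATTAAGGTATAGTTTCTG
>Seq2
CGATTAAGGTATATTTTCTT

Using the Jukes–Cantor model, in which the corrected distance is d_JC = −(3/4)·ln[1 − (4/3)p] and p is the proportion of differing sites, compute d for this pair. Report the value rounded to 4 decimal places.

Mismatches occur at site 14 (G↔T), site 20 (G↔T).
p = 2/20 = 0.100000.
d = −0.75 · ln(1 − (4/3)·0.100000) = −0.75 · ln(0.866667) = −0.75 · (-0.143100) = 0.1073.

0.1073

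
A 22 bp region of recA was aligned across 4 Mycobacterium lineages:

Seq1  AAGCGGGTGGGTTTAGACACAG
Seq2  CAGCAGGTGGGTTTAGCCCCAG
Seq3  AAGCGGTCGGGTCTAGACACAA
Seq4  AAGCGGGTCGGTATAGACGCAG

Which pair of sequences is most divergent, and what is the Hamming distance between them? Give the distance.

8

Pairwise Hamming distances:
  Seq1 vs Seq2: 4
  Seq1 vs Seq3: 4
  Seq1 vs Seq4: 3
  Seq2 vs Seq3: 8
  Seq2 vs Seq4: 6
  Seq3 vs Seq4: 6
The largest is 8, between Seq2 and Seq3.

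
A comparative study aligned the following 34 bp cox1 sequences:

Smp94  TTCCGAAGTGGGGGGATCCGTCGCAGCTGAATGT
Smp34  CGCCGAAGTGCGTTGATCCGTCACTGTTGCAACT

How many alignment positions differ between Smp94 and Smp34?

The sequences differ at positions 1 (T/C), 2 (T/G), 11 (G/C), 13 (G/T), 14 (G/T), 23 (G/A), 25 (A/T), 27 (C/T), 30 (A/C), 32 (T/A), 33 (G/C).
That gives 11 mismatches out of 34 aligned sites, so the Hamming distance is 11.

11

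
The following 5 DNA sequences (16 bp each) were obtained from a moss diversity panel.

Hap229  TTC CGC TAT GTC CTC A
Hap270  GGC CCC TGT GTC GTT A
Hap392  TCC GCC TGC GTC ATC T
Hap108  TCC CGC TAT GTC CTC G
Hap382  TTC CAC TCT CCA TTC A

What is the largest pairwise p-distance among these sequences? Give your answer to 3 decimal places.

Pairwise Hamming distances:
  Hap229 vs Hap270: 6
  Hap229 vs Hap392: 7
  Hap229 vs Hap108: 2
  Hap229 vs Hap382: 6
  Hap270 vs Hap392: 7
  Hap270 vs Hap108: 7
  Hap270 vs Hap382: 9
  Hap392 vs Hap108: 6
  Hap392 vs Hap382: 10
  Hap108 vs Hap382: 8
The largest is 10 mismatches, between Hap392 and Hap382; p = 10/16 = 0.625.

0.625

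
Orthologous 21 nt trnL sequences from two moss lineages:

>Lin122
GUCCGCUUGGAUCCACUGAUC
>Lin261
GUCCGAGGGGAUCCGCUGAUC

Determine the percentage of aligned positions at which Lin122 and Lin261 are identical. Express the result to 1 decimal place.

81.0%

The sequences differ at positions 6 (C/A), 7 (U/G), 8 (U/G), 15 (A/G).
17 of the 21 sites match, so the percent identity is 17/21 × 100 = 81.0%.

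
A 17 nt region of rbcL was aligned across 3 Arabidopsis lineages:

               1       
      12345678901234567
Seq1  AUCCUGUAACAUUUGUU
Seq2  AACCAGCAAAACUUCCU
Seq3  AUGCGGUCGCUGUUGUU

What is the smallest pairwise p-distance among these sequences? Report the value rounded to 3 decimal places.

Pairwise Hamming distances:
  Seq1 vs Seq2: 7
  Seq1 vs Seq3: 6
  Seq2 vs Seq3: 11
The smallest is 6 mismatches, between Seq1 and Seq3; p = 6/17 = 0.353.

0.353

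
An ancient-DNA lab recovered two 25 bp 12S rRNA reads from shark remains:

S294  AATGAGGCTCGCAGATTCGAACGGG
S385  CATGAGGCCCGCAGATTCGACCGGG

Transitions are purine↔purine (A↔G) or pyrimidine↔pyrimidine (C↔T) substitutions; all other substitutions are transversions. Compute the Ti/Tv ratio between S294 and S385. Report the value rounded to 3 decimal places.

0.500

The sequences differ at positions 1 (A/C, transversion), 9 (T/C, transition), 21 (A/C, transversion).
Of the 3 differences, 1 transition and 2 transversions, so Ti/Tv = 1/2 = 0.500.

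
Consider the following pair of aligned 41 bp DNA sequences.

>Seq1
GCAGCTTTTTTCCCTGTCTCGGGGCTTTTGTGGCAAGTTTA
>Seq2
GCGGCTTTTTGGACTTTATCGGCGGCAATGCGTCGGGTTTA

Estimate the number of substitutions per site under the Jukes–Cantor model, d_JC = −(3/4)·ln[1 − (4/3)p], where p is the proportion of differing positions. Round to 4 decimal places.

0.5018

Differing sites — 3:A/G; 11:T/G; 12:C/G; 13:C/A; 16:G/T; 18:C/A; 23:G/C; 25:C/G; 26:T/C; 27:T/A; 28:T/A; 31:T/C; 33:G/T; 35:A/G; 36:A/G.
p = 15/41 = 0.365854.
d = −0.75 · ln(1 − (4/3)·0.365854) = −0.75 · ln(0.512195) = −0.75 · (-0.669050) = 0.5018.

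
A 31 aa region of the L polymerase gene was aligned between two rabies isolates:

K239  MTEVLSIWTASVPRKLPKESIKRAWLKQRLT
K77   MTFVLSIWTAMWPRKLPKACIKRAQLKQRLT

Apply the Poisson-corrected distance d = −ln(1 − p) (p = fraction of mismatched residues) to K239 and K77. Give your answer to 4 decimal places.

0.2151

Differing sites — 3:E/F; 11:S/M; 12:V/W; 19:E/A; 20:S/C; 25:W/Q.
p = 6/31 = 0.193548.
d = −ln(1 − 0.193548) = −ln(0.806452) = 0.2151.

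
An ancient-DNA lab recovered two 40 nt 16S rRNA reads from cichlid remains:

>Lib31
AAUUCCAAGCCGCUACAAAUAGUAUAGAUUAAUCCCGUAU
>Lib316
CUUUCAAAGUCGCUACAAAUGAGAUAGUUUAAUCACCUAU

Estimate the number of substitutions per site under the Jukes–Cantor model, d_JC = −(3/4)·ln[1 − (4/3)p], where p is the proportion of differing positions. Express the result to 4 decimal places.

0.3041

Mismatches occur at site 1 (A/C), site 2 (A/U), site 6 (C/A), site 10 (C/U), site 21 (A/G), site 22 (G/A), site 23 (U/G), site 28 (A/U), site 35 (C/A), site 37 (G/C).
p = 10/40 = 0.250000.
d = −0.75 · ln(1 − (4/3)·0.250000) = −0.75 · ln(0.666667) = −0.75 · (-0.405465) = 0.3041.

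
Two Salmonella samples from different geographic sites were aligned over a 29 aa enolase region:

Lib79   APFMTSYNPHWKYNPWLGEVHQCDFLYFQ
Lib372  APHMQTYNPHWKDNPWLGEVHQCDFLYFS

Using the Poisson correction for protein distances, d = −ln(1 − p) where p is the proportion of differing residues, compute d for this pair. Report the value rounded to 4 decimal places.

The sequences differ at positions 3 (F/H), 5 (T/Q), 6 (S/T), 13 (Y/D), 29 (Q/S).
p = 5/29 = 0.172414.
d = −ln(1 − 0.172414) = −ln(0.827586) = 0.1892.

0.1892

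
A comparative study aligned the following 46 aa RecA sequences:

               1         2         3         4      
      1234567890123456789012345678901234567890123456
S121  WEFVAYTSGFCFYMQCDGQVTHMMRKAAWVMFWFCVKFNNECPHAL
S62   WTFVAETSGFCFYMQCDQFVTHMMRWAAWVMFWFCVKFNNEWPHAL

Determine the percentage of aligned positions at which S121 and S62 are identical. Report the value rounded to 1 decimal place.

87.0%

The sequences differ at positions 2 (E/T), 6 (Y/E), 18 (G/Q), 19 (Q/F), 26 (K/W), 42 (C/W).
40 of the 46 sites match, so the percent identity is 40/46 × 100 = 87.0%.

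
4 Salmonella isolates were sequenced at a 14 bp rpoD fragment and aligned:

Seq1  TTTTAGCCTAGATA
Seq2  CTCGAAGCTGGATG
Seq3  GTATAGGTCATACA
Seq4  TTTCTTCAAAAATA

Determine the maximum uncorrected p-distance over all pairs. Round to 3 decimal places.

0.786

Pairwise Hamming distances:
  Seq1 vs Seq2: 7
  Seq1 vs Seq3: 7
  Seq1 vs Seq4: 6
  Seq2 vs Seq3: 10
  Seq2 vs Seq4: 11
  Seq3 vs Seq4: 10
The largest is 11 mismatches, between Seq2 and Seq4; p = 11/14 = 0.786.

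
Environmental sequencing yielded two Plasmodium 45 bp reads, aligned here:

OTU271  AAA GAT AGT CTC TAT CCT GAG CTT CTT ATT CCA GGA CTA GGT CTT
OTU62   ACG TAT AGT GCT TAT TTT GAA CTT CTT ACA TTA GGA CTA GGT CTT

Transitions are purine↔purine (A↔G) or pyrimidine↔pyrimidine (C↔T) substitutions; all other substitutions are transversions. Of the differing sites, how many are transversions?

Mismatches occur at site 2 (A↔C, transversion), site 3 (A↔G, transition), site 4 (G↔T, transversion), site 10 (C↔G, transversion), site 11 (T↔C, transition), site 12 (C↔T, transition), site 16 (C↔T, transition), site 17 (C↔T, transition), site 21 (G↔A, transition), site 29 (T↔C, transition), site 30 (T↔A, transversion), site 31 (C↔T, transition), site 32 (C↔T, transition).
Of the 13 differences, 9 transitions and 4 transversions, so the answer is 4.

4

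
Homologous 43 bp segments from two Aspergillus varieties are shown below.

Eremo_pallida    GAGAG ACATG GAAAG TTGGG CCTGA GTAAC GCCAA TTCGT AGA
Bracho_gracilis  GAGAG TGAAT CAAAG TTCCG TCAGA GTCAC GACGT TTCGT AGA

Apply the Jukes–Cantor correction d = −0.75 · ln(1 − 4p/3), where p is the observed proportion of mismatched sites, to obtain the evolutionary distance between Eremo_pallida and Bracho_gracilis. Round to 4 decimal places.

The sequences differ at positions 6 (A/T), 7 (C/G), 9 (T/A), 10 (G/T), 11 (G/C), 18 (G/C), 19 (G/C), 21 (C/T), 23 (T/A), 28 (A/C), 32 (C/A), 34 (A/G), 35 (A/T).
p = 13/43 = 0.302326.
d = −0.75 · ln(1 − (4/3)·0.302326) = −0.75 · ln(0.596899) = −0.75 · (-0.516007) = 0.3870.

0.3870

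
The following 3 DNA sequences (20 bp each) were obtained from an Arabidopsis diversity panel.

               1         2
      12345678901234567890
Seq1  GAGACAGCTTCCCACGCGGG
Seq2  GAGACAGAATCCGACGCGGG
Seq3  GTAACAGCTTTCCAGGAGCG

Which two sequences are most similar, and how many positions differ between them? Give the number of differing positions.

3

Pairwise Hamming distances:
  Seq1 vs Seq2: 3
  Seq1 vs Seq3: 6
  Seq2 vs Seq3: 9
The smallest is 3, between Seq1 and Seq2.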